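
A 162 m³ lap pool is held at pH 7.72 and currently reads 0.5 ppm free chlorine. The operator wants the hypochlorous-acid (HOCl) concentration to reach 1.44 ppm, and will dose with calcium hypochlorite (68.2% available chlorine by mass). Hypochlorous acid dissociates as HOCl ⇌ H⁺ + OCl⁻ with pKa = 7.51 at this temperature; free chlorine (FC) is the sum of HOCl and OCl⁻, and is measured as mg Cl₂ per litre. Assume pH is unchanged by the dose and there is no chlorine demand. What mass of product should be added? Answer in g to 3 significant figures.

778 g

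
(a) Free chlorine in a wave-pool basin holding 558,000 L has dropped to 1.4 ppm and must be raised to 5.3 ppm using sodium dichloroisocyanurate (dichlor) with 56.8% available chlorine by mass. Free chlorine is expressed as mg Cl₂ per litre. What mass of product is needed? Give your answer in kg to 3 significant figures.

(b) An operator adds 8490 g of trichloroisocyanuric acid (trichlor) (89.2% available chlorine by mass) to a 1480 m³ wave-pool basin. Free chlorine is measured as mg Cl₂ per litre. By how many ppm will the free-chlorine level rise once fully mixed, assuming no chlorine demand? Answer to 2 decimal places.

(a) Chlorine deficit: 5.3 − 1.4 = 3.9 ppm = 3.9 mg/L as Cl₂.
(a) Cl₂ equivalent needed: 3.9 mg/L × 558,000 L = 2,176,000 mg = 2176 g.
(a) Product at 56.8% available chlorine: 2176 / 0.568 = 3831 g.

(b) Volume: 1480 m³ = 1,480,000 L.
(b) Available chlorine delivered: 8490 g × 0.892 = 7573 g as Cl₂.
(b) Concentration rise: 7573 g / 1,480,000 L = 5.117 mg/L = 5.12 ppm.

(a) 3.83 kg; (b) 5.12 ppm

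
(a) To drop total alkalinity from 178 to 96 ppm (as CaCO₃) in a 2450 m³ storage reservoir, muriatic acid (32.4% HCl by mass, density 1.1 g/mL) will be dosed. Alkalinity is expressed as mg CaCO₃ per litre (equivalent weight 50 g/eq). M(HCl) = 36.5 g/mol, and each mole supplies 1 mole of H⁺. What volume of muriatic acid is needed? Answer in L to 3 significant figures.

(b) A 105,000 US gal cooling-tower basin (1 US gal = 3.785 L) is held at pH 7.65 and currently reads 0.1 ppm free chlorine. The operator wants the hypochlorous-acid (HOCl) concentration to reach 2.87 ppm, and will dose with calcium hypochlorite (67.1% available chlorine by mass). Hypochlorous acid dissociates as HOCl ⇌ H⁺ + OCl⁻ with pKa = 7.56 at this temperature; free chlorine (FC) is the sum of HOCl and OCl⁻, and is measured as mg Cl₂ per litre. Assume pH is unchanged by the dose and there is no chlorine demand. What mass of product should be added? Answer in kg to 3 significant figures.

(a) 411 L; (b) 3.73 kg

(a) Volume: 2450 m³ = 2,450,000 L.
(a) Alkalinity to neutralize: (178 − 96) = 82 mg/L as CaCO₃ × 2,450,000 L = 200,900 g as CaCO₃.
(a) Equivalents of H⁺ required: 200,900 ÷ 50 g/eq = 4018 eq = 4018 mol HCl.
(a) Mass of HCl: 4018 × 36.5 = 146,700 g.
(a) Mass of 32.4% solution: 146,700 / 0.324 = 452,600 g.
(a) Volume: 452,600 g ÷ 1.1 g/mL = 411,500 mL.

(b) Volume: 105,000 US gal × 3.785 L/gal = 397,425 L.
(b) [OCl⁻]/[HOCl] = 10^(pH − pKa) = 10^(7.65 − 7.56) = 1.23; fraction as HOCl = 1/(1 + 1.23) = 0.4484.
(b) Free chlorine required for 2.87 ppm HOCl: 2.87 / 0.4484 = 6.401 ppm.
(b) FC to add: 6.401 − 0.1 = 6.301 mg/L as Cl₂.
(b) Cl₂ equivalent: 6.301 mg/L × 397,425 L = 2504 g.
(b) Product at 67.1% available Cl: 2504 / 0.671 = 3732 g.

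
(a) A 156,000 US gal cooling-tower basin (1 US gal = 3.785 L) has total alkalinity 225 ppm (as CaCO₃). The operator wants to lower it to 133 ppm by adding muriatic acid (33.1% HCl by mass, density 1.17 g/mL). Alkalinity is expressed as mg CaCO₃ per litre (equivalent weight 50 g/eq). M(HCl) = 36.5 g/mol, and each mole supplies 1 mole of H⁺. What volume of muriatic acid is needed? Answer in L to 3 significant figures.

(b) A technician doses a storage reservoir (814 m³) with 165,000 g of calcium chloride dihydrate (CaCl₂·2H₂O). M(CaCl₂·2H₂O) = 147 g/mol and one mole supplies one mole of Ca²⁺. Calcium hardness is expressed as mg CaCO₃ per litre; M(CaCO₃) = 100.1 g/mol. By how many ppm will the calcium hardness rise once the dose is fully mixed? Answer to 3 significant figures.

(a) Volume: 156,000 US gal × 3.785 L/gal = 590,460 L.
(a) Alkalinity to neutralize: (225 − 133) = 92 mg/L as CaCO₃ × 590,460 L = 54,320 g as CaCO₃.
(a) Equivalents of H⁺ required: 54,320 ÷ 50 g/eq = 1086 eq = 1086 mol HCl.
(a) Mass of HCl: 1086 × 36.5 = 39,660 g.
(a) Mass of 33.1% solution: 39,660 / 0.331 = 119,800 g.
(a) Volume: 119,800 g ÷ 1.17 g/mL = 102,400 mL.

(b) Volume: 814 m³ = 814,000 L.
(b) Moles of Ca²⁺: 165,000 g ÷ 147 g/mol = 1122 mol.
(b) As CaCO₃: 1122 mol × 100.1 g/mol = 112,400 g.
(b) Rise: 112,400 g / 814,000 L × 1000 = 138 mg/L.

(a) 102 L; (b) 138 ppm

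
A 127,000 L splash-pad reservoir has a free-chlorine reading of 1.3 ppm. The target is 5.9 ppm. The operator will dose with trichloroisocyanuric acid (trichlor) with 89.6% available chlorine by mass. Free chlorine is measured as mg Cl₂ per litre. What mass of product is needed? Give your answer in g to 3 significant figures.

Chlorine deficit: 5.9 − 1.3 = 4.6 ppm = 4.6 mg/L as Cl₂.
Cl₂ equivalent needed: 4.6 mg/L × 127,000 L = 584,200 mg = 584.2 g.
Product at 89.6% available chlorine: 584.2 / 0.896 = 652 g.

652 g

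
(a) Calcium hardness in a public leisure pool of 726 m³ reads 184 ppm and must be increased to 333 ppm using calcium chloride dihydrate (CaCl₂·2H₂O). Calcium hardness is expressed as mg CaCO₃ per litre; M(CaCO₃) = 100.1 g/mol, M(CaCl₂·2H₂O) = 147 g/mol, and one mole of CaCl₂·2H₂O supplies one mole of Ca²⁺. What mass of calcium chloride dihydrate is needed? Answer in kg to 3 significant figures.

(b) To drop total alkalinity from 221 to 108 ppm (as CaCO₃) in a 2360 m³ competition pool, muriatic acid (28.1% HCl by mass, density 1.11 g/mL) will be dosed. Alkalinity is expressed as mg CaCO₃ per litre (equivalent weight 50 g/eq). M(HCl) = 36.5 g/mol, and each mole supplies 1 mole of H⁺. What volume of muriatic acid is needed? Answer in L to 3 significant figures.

(a) Volume: 726 m³ = 726,000 L.
(a) Hardness to add: (333 − 184) = 149 mg/L as CaCO₃ × 726,000 L = 108,200 g as CaCO₃.
(a) Moles of Ca²⁺ (1 mol Ca²⁺ ≡ 1 mol CaCO₃): 108,200 / 100.1 g/mol = 1081 mol.
(a) Mass of CaCl₂·2H₂O: 1081 × 147 = 158,900 g.

(b) Volume: 2360 m³ = 2,360,000 L.
(b) Alkalinity to neutralize: (221 − 108) = 113 mg/L as CaCO₃ × 2,360,000 L = 266,700 g as CaCO₃.
(b) Equivalents of H⁺ required: 266,700 ÷ 50 g/eq = 5334 eq = 5334 mol HCl.
(b) Mass of HCl: 5334 × 36.5 = 194,700 g.
(b) Mass of 28.1% solution: 194,700 / 0.281 = 692,800 g.
(b) Volume: 692,800 g ÷ 1.11 g/mL = 624,100 mL.

(a) 159 kg; (b) 624 L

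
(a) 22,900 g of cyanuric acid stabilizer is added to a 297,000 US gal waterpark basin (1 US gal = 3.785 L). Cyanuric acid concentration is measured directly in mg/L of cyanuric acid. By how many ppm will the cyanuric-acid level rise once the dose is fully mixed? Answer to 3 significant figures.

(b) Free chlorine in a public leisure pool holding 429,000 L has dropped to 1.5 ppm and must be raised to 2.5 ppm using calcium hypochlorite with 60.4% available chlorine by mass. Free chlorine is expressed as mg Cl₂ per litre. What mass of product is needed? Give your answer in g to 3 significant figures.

(a) Volume: 297,000 US gal × 3.785 L/gal = 1,124,145 L.
(a) Rise: 22,900 g / 1,124,145 L × 1000 = 20.37 mg/L.

(b) Chlorine deficit: 2.5 − 1.5 = 1 ppm = 1 mg/L as Cl₂.
(b) Cl₂ equivalent needed: 1 mg/L × 429,000 L = 429,000 mg = 429 g.
(b) Product at 60.4% available chlorine: 429 / 0.604 = 710.3 g.

(a) 20.4 ppm; (b) 710 g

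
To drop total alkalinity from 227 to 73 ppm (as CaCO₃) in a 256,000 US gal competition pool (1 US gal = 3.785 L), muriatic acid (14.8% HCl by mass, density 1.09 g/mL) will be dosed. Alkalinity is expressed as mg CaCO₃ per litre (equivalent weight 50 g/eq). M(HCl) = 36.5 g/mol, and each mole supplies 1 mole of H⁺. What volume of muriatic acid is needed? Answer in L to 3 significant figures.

675 L

Volume: 256,000 US gal × 3.785 L/gal = 968,960 L.
Alkalinity to neutralize: (227 − 73) = 154 mg/L as CaCO₃ × 968,960 L = 149,200 g as CaCO₃.
Equivalents of H⁺ required: 149,200 ÷ 50 g/eq = 2984 eq = 2984 mol HCl.
Mass of HCl: 2984 × 36.5 = 108,900 g.
Mass of 14.8% solution: 108,900 / 0.148 = 736,000 g.
Volume: 736,000 g ÷ 1.09 g/mL = 675,200 mL.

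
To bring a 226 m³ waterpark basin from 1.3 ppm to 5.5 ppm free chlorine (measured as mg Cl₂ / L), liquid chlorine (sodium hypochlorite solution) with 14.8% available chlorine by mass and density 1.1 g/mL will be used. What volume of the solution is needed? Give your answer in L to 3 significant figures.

Volume: 226 m³ = 226,000 L.
Chlorine deficit: 5.5 − 1.3 = 4.2 ppm = 4.2 mg/L as Cl₂.
Cl₂ equivalent needed: 4.2 mg/L × 226,000 L = 949,200 mg = 949.2 g.
Product at 14.8% available chlorine: 949.2 / 0.148 = 6414 g.
Volume at density 1.1 g/mL: 6414 g ÷ 1.1 g/mL = 5830 mL.

5.83 L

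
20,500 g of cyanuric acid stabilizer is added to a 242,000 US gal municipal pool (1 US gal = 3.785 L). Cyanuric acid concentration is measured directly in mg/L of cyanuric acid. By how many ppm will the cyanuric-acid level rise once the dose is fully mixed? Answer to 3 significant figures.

22.4 ppm

Volume: 242,000 US gal × 3.785 L/gal = 915,970 L.
Rise: 20,500 g / 915,970 L × 1000 = 22.38 mg/L.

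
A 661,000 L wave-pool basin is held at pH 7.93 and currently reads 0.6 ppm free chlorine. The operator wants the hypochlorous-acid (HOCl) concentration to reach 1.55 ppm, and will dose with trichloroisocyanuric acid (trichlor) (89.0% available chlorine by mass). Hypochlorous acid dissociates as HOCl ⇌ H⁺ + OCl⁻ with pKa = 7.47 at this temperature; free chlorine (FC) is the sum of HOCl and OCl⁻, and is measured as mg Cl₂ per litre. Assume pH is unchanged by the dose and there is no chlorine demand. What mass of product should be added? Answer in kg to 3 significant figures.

[OCl⁻]/[HOCl] = 10^(pH − pKa) = 10^(7.93 − 7.47) = 2.884; fraction as HOCl = 1/(1 + 2.884) = 0.2575.
Free chlorine required for 1.55 ppm HOCl: 1.55 / 0.2575 = 6.02 ppm.
FC to add: 6.02 − 0.6 = 5.42 mg/L as Cl₂.
Cl₂ equivalent: 5.42 mg/L × 661,000 L = 3583 g.
Product at 89.0% available Cl: 3583 / 0.89 = 4026 g.

4.03 kg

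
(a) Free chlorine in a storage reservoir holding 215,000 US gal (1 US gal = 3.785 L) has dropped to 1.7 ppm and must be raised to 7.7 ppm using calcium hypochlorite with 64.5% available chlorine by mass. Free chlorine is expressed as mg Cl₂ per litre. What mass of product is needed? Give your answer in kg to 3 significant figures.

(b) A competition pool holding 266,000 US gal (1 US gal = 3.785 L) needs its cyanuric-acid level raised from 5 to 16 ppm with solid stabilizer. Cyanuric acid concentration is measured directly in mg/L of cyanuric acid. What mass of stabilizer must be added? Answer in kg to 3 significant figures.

(a) 7.57 kg; (b) 11.1 kg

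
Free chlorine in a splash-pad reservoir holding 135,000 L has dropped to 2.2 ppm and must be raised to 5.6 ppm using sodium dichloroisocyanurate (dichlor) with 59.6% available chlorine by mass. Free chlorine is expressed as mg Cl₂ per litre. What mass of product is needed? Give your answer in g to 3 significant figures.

770 g

Chlorine deficit: 5.6 − 2.2 = 3.4 ppm = 3.4 mg/L as Cl₂.
Cl₂ equivalent needed: 3.4 mg/L × 135,000 L = 459,000 mg = 459 g.
Product at 59.6% available chlorine: 459 / 0.596 = 770.1 g.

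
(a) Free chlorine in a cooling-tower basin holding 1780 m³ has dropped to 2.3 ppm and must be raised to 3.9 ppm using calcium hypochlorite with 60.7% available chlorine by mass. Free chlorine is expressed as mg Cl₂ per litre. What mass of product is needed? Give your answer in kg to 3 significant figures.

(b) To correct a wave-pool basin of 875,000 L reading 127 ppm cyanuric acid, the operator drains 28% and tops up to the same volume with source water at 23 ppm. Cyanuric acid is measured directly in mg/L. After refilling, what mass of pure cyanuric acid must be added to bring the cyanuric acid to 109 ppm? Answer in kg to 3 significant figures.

(a) 4.69 kg; (b) 9.73 kg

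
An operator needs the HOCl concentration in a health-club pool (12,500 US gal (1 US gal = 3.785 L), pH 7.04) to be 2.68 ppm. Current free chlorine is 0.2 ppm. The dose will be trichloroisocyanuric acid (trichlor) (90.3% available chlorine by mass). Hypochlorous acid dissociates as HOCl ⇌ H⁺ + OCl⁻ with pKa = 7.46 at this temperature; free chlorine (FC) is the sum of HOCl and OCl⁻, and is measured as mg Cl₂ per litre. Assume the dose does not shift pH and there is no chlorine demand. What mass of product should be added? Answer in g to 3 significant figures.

Volume: 12,500 US gal × 3.785 L/gal = 47,312 L.
[OCl⁻]/[HOCl] = 10^(pH − pKa) = 10^(7.04 − 7.46) = 0.3802; fraction as HOCl = 1/(1 + 0.3802) = 0.7245.
Free chlorine required for 2.68 ppm HOCl: 2.68 / 0.7245 = 3.699 ppm.
FC to add: 3.699 − 0.2 = 3.499 mg/L as Cl₂.
Cl₂ equivalent: 3.499 mg/L × 47,312 L = 165.5 g.
Product at 90.3% available Cl: 165.5 / 0.903 = 183.3 g.

183 g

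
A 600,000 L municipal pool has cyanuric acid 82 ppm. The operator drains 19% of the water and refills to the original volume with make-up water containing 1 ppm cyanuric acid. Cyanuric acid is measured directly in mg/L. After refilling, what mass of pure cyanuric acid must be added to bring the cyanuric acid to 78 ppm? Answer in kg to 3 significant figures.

6.83 kg

After draining 19% and refilling: 82 × 0.81 + 1 × 0.19 = 66.61 ppm.
Deficit to target: 78 − 66.61 = 11.39 mg/L.
Mass: 11.39 mg/L × 600,000 L = 6834 g cyanuric acid.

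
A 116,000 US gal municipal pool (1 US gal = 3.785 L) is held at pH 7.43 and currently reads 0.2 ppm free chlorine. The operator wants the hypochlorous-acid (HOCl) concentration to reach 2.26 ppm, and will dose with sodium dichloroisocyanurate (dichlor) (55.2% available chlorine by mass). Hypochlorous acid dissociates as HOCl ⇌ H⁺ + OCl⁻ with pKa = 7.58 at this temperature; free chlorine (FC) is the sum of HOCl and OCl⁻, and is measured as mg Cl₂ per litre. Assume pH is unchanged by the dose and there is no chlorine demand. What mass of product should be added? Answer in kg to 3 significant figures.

Volume: 116,000 US gal × 3.785 L/gal = 439,060 L.
[OCl⁻]/[HOCl] = 10^(pH − pKa) = 10^(7.43 − 7.58) = 0.7079; fraction as HOCl = 1/(1 + 0.7079) = 0.5855.
Free chlorine required for 2.26 ppm HOCl: 2.26 / 0.5855 = 3.86 ppm.
FC to add: 3.86 − 0.2 = 3.66 mg/L as Cl₂.
Cl₂ equivalent: 3.66 mg/L × 439,060 L = 1607 g.
Product at 55.2% available Cl: 1607 / 0.552 = 2911 g.

2.91 kg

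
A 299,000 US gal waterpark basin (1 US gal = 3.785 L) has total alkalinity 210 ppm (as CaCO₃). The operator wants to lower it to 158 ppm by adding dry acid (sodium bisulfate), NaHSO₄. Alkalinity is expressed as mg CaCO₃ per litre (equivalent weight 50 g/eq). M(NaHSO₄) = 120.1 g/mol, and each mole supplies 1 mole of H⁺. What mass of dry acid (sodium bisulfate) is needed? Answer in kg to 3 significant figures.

141 kg

Volume: 299,000 US gal × 3.785 L/gal = 1,131,715 L.
Alkalinity to neutralize: (210 − 158) = 52 mg/L as CaCO₃ × 1,131,715 L = 58,850 g as CaCO₃.
Equivalents of H⁺ required: 58,850 ÷ 50 g/eq = 1177 eq = 1177 mol NaHSO₄.
Mass of NaHSO₄: 1177 × 120.1 = 141,400 g.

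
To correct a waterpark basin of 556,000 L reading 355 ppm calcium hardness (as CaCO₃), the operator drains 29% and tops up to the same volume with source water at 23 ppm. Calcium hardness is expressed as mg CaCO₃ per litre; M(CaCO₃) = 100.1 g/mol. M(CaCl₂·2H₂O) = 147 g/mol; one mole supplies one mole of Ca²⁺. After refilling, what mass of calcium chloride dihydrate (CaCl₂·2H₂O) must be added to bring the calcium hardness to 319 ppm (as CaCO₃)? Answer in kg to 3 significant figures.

49.2 kg

After draining 29% and refilling: 355 × 0.71 + 23 × 0.29 = 258.72 ppm.
Deficit to target: 319 − 258.72 = 60.28 mg/L.
As CaCO₃: 60.28 mg/L × 556,000 L = 33,520 g; ÷ 100.1 = 334.8 mol Ca²⁺.
Mass: 334.8 × 147 = 49,220 g.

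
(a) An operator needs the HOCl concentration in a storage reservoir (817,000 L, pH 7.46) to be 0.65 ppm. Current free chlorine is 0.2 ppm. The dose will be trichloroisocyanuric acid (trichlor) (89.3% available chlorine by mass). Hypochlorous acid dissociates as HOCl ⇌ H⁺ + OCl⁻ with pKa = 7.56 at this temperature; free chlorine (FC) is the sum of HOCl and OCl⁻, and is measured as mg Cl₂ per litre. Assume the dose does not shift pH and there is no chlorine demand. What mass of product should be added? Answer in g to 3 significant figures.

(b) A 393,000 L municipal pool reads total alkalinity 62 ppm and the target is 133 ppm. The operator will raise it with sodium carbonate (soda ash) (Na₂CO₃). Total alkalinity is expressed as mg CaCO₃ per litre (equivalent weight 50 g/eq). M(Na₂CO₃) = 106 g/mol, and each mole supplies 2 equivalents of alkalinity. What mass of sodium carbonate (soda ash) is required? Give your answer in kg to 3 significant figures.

(a) [OCl⁻]/[HOCl] = 10^(pH − pKa) = 10^(7.46 − 7.56) = 0.7943; fraction as HOCl = 1/(1 + 0.7943) = 0.5573.
(a) Free chlorine required for 0.65 ppm HOCl: 0.65 / 0.5573 = 1.166 ppm.
(a) FC to add: 1.166 − 0.2 = 0.9663 mg/L as Cl₂.
(a) Cl₂ equivalent: 0.9663 mg/L × 817,000 L = 789.5 g.
(a) Product at 89.3% available Cl: 789.5 / 0.893 = 884.1 g.

(b) Alkalinity to add: (133 − 62) = 71 mg/L as CaCO₃ × 393,000 L = 27,900 g as CaCO₃.
(b) Equivalents: 27,900 g ÷ 50 g/eq = 558.1 eq.
(b) Each mole of Na₂CO₃ supplies 2 eq, so 558.1 / 2 = 279 mol.
(b) Mass: 279 mol × 106 g/mol = 29,580 g.

(a) 884 g; (b) 29.6 kg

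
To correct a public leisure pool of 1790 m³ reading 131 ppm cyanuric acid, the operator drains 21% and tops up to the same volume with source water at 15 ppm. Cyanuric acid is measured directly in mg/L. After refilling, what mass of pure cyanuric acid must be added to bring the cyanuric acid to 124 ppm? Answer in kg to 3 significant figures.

Volume: 1790 m³ = 1,790,000 L.
After draining 21% and refilling: 131 × 0.79 + 15 × 0.21 = 106.64 ppm.
Deficit to target: 124 − 106.64 = 17.36 mg/L.
Mass: 17.36 mg/L × 1,790,000 L = 31,070 g cyanuric acid.

31.1 kg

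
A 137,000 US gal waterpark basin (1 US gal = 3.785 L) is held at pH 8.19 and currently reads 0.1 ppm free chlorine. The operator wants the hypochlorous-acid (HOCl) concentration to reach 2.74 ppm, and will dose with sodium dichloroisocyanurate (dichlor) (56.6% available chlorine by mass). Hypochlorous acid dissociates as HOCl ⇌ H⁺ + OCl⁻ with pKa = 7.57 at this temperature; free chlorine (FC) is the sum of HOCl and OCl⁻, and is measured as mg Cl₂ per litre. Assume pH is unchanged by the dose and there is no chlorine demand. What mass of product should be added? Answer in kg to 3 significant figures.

Volume: 137,000 US gal × 3.785 L/gal = 518,545 L.
[OCl⁻]/[HOCl] = 10^(pH − pKa) = 10^(8.19 − 7.57) = 4.169; fraction as HOCl = 1/(1 + 4.169) = 0.1935.
Free chlorine required for 2.74 ppm HOCl: 2.74 / 0.1935 = 14.16 ppm.
FC to add: 14.16 − 0.1 = 14.06 mg/L as Cl₂.
Cl₂ equivalent: 14.06 mg/L × 518,545 L = 7292 g.
Product at 56.6% available Cl: 7292 / 0.566 = 12,880 g.

12.9 kg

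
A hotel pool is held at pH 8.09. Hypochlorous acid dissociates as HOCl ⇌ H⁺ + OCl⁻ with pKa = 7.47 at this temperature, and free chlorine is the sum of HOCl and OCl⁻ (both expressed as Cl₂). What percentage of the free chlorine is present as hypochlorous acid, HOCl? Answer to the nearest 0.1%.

[OCl⁻]/[HOCl] = 10^(pH − pKa) = 10^(8.09 − 7.47) = 10^0.62 = 4.169.
Fraction as HOCl = 1 / (1 + 4.169) = 0.1935.

19.3%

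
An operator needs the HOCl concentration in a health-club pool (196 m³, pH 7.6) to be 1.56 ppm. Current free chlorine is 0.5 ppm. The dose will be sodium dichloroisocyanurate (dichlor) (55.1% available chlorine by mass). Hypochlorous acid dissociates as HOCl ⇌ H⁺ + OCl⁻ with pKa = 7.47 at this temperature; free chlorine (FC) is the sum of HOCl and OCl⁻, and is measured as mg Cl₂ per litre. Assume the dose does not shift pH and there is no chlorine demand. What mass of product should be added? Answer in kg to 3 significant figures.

1.13 kg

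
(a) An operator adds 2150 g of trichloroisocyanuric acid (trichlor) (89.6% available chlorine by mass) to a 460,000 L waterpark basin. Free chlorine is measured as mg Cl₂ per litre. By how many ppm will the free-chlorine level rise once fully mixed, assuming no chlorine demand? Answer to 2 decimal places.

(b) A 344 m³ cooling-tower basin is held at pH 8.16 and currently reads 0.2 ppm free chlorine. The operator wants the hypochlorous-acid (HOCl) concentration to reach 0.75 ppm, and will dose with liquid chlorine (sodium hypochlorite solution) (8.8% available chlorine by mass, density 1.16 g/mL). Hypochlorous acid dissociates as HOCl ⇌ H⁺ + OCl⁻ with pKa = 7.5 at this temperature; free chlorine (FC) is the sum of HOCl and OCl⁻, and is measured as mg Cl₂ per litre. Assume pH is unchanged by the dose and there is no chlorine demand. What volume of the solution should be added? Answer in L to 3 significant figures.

(a) Available chlorine delivered: 2150 g × 0.896 = 1926 g as Cl₂.
(a) Concentration rise: 1926 g / 460,000 L = 4.188 mg/L = 4.19 ppm.

(b) Volume: 344 m³ = 344,000 L.
(b) [OCl⁻]/[HOCl] = 10^(pH − pKa) = 10^(8.16 − 7.5) = 4.571; fraction as HOCl = 1/(1 + 4.571) = 0.1795.
(b) Free chlorine required for 0.75 ppm HOCl: 0.75 / 0.1795 = 4.178 ppm.
(b) FC to add: 4.178 − 0.2 = 3.978 mg/L as Cl₂.
(b) Cl₂ equivalent: 3.978 mg/L × 344,000 L = 1368 g.
(b) Product at 8.8% available Cl: 1368 / 0.088 = 15,550 g.
(b) Volume: 15,550 g ÷ 1.16 g/mL = 13,410 mL.

(a) 4.19 ppm; (b) 13.4 L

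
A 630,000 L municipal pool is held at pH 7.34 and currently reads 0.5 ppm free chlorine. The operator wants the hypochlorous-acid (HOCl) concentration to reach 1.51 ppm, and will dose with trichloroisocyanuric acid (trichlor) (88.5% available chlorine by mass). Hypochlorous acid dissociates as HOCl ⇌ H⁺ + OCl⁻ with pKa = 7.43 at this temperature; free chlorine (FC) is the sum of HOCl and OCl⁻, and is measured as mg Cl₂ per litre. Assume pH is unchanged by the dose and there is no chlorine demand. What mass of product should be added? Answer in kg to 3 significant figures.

1.59 kg

[OCl⁻]/[HOCl] = 10^(pH − pKa) = 10^(7.34 − 7.43) = 0.8128; fraction as HOCl = 1/(1 + 0.8128) = 0.5516.
Free chlorine required for 1.51 ppm HOCl: 1.51 / 0.5516 = 2.737 ppm.
FC to add: 2.737 − 0.5 = 2.237 mg/L as Cl₂.
Cl₂ equivalent: 2.237 mg/L × 630,000 L = 1410 g.
Product at 88.5% available Cl: 1410 / 0.885 = 1593 g.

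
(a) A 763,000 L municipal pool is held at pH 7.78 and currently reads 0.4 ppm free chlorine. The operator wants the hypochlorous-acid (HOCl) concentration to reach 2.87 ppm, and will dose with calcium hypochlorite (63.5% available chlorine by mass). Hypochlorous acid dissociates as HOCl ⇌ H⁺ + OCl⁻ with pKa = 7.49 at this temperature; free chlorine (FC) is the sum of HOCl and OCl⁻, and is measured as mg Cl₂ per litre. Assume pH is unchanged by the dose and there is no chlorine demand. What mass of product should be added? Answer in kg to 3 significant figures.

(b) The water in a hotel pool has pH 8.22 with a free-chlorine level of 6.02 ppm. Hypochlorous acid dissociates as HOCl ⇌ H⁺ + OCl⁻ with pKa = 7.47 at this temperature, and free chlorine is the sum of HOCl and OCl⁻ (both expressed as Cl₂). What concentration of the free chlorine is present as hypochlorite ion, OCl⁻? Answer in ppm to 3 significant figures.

(a) 9.69 kg; (b) 5.11 ppm

(a) [OCl⁻]/[HOCl] = 10^(pH − pKa) = 10^(7.78 − 7.49) = 1.95; fraction as HOCl = 1/(1 + 1.95) = 0.339.
(a) Free chlorine required for 2.87 ppm HOCl: 2.87 / 0.339 = 8.466 ppm.
(a) FC to add: 8.466 − 0.4 = 8.066 mg/L as Cl₂.
(a) Cl₂ equivalent: 8.066 mg/L × 763,000 L = 6154 g.
(a) Product at 63.5% available Cl: 6154 / 0.635 = 9692 g.

(b) [OCl⁻]/[HOCl] = 10^(pH − pKa) = 10^(8.22 − 7.47) = 10^0.75 = 5.623.
(b) Fraction as HOCl = 1 / (1 + 5.623) = 0.151.
(b) OCl⁻ = (1 − 0.151) × 6.02 ppm = 5.111 ppm.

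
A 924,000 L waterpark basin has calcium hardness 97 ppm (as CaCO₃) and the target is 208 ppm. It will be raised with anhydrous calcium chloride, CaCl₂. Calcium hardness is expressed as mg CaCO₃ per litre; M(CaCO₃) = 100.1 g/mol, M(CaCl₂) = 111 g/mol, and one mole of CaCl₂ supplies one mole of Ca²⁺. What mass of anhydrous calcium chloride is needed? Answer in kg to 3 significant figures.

114 kg

Hardness to add: (208 − 97) = 111 mg/L as CaCO₃ × 924,000 L = 102,600 g as CaCO₃.
Moles of Ca²⁺ (1 mol Ca²⁺ ≡ 1 mol CaCO₃): 102,600 / 100.1 g/mol = 1025 mol.
Mass of CaCl₂: 1025 × 111 = 113,700 g.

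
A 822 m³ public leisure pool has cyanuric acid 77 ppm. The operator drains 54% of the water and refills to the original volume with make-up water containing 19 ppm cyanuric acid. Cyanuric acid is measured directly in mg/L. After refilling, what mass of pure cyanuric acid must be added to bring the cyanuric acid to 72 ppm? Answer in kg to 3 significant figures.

Volume: 822 m³ = 822,000 L.
After draining 54% and refilling: 77 × 0.46 + 19 × 0.54 = 45.68 ppm.
Deficit to target: 72 − 45.68 = 26.32 mg/L.
Mass: 26.32 mg/L × 822,000 L = 21,640 g cyanuric acid.

21.6 kg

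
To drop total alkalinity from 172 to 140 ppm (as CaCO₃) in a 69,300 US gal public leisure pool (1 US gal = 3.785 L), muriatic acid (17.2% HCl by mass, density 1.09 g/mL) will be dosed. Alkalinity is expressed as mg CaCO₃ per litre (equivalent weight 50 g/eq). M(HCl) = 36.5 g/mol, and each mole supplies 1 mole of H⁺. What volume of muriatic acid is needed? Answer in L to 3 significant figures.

Volume: 69,300 US gal × 3.785 L/gal = 262,300 L.
Alkalinity to neutralize: (172 − 140) = 32 mg/L as CaCO₃ × 262,300 L = 8394 g as CaCO₃.
Equivalents of H⁺ required: 8394 ÷ 50 g/eq = 167.9 eq = 167.9 mol HCl.
Mass of HCl: 167.9 × 36.5 = 6127 g.
Mass of 17.2% solution: 6127 / 0.172 = 35,620 g.
Volume: 35,620 g ÷ 1.09 g/mL = 32,680 mL.

32.7 L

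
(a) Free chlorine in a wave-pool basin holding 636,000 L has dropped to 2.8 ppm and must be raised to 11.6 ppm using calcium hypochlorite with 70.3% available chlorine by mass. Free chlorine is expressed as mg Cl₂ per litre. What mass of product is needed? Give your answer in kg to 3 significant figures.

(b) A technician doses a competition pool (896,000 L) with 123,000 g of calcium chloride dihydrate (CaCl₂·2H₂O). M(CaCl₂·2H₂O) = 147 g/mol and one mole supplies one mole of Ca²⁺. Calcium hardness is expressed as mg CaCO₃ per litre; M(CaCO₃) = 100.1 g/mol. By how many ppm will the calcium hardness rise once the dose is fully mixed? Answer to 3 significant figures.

(a) 7.96 kg; (b) 93.5 ppm

(a) Chlorine deficit: 11.6 − 2.8 = 8.8 ppm = 8.8 mg/L as Cl₂.
(a) Cl₂ equivalent needed: 8.8 mg/L × 636,000 L = 5,597,000 mg = 5597 g.
(a) Product at 70.3% available chlorine: 5597 / 0.703 = 7961 g.

(b) Moles of Ca²⁺: 123,000 g ÷ 147 g/mol = 836.7 mol.
(b) As CaCO₃: 836.7 mol × 100.1 g/mol = 83,760 g.
(b) Rise: 83,760 g / 896,000 L × 1000 = 93.48 mg/L.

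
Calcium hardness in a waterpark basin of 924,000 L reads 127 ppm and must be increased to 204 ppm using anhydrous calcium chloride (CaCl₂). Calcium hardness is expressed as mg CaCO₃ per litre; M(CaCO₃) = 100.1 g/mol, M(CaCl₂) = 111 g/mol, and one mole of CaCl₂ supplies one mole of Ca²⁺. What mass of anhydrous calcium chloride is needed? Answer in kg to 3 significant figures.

Hardness to add: (204 − 127) = 77 mg/L as CaCO₃ × 924,000 L = 71,150 g as CaCO₃.
Moles of Ca²⁺ (1 mol Ca²⁺ ≡ 1 mol CaCO₃): 71,150 / 100.1 g/mol = 710.8 mol.
Mass of CaCl₂: 710.8 × 111 = 78,900 g.

78.9 kg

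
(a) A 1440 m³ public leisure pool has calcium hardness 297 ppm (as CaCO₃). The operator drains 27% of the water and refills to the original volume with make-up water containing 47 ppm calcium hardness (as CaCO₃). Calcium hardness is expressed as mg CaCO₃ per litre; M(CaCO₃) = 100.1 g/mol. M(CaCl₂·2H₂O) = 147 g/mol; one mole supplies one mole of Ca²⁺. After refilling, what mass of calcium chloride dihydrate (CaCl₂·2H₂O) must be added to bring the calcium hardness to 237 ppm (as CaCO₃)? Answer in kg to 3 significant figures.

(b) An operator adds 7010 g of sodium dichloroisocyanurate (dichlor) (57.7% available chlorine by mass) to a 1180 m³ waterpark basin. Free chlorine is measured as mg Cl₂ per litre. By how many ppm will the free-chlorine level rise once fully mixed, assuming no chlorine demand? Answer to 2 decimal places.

(a) Volume: 1440 m³ = 1,440,000 L.
(a) After draining 27% and refilling: 297 × 0.73 + 47 × 0.27 = 229.5 ppm.
(a) Deficit to target: 237 − 229.5 = 7.5 mg/L.
(a) As CaCO₃: 7.5 mg/L × 1,440,000 L = 10,800 g; ÷ 100.1 = 107.9 mol Ca²⁺.
(a) Mass: 107.9 × 147 = 15,860 g.

(b) Volume: 1180 m³ = 1,180,000 L.
(b) Available chlorine delivered: 7010 g × 0.577 = 4045 g as Cl₂.
(b) Concentration rise: 4045 g / 1,180,000 L = 3.428 mg/L = 3.43 ppm.

(a) 15.9 kg; (b) 3.43 ppm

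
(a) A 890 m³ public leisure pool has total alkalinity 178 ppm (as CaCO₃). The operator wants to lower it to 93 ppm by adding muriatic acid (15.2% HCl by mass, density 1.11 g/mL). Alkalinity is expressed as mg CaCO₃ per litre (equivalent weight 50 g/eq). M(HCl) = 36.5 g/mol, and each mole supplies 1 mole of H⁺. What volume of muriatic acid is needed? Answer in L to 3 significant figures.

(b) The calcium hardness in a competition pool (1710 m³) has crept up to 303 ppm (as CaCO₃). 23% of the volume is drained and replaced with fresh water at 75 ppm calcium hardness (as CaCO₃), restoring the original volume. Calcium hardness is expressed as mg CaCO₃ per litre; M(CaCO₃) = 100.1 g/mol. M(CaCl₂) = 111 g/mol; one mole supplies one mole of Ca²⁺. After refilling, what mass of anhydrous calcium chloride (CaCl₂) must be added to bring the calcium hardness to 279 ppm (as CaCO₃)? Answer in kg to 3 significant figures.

(a) 327 L; (b) 53.9 kg

(a) Volume: 890 m³ = 890,000 L.
(a) Alkalinity to neutralize: (178 − 93) = 85 mg/L as CaCO₃ × 890,000 L = 75,650 g as CaCO₃.
(a) Equivalents of H⁺ required: 75,650 ÷ 50 g/eq = 1513 eq = 1513 mol HCl.
(a) Mass of HCl: 1513 × 36.5 = 55,220 g.
(a) Mass of 15.2% solution: 55,220 / 0.152 = 363,300 g.
(a) Volume: 363,300 g ÷ 1.11 g/mL = 327,300 mL.

(b) Volume: 1710 m³ = 1,710,000 L.
(b) After draining 23% and refilling: 303 × 0.77 + 75 × 0.23 = 250.56 ppm.
(b) Deficit to target: 279 − 250.56 = 28.44 mg/L.
(b) As CaCO₃: 28.44 mg/L × 1,710,000 L = 48,630 g; ÷ 100.1 = 485.8 mol Ca²⁺.
(b) Mass: 485.8 × 111 = 53,930 g.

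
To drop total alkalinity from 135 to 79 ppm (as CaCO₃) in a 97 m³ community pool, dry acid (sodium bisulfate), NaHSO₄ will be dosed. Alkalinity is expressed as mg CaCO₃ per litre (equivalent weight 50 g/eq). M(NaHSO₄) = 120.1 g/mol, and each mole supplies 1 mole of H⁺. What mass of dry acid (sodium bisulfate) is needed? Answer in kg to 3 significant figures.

13.0 kg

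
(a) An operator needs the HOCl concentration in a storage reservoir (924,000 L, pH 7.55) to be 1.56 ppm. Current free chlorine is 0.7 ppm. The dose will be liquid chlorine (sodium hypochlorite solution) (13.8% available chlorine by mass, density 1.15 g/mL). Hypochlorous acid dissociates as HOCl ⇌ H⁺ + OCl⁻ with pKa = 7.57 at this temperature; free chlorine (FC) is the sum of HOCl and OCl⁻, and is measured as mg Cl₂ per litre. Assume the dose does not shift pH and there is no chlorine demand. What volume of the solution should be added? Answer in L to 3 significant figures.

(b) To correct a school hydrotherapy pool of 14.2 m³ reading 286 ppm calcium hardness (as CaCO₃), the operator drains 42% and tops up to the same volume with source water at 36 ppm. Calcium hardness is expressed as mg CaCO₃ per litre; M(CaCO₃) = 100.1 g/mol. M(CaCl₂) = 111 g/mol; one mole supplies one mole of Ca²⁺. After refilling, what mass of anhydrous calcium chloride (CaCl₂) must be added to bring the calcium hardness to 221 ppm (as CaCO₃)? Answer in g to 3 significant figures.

(a) [OCl⁻]/[HOCl] = 10^(pH − pKa) = 10^(7.55 − 7.57) = 0.955; fraction as HOCl = 1/(1 + 0.955) = 0.5115.
(a) Free chlorine required for 1.56 ppm HOCl: 1.56 / 0.5115 = 3.05 ppm.
(a) FC to add: 3.05 − 0.7 = 2.35 mg/L as Cl₂.
(a) Cl₂ equivalent: 2.35 mg/L × 924,000 L = 2171 g.
(a) Product at 13.8% available Cl: 2171 / 0.138 = 15,730 g.
(a) Volume: 15,730 g ÷ 1.15 g/mL = 13,680 mL.

(b) Volume: 14.2 m³ = 14,200 L.
(b) After draining 42% and refilling: 286 × 0.58 + 36 × 0.42 = 181 ppm.
(b) Deficit to target: 221 − 181 = 40 mg/L.
(b) As CaCO₃: 40 mg/L × 14,200 L = 568 g; ÷ 100.1 = 5.674 mol Ca²⁺.
(b) Mass: 5.674 × 111 = 629.9 g.

(a) 13.7 L; (b) 630 g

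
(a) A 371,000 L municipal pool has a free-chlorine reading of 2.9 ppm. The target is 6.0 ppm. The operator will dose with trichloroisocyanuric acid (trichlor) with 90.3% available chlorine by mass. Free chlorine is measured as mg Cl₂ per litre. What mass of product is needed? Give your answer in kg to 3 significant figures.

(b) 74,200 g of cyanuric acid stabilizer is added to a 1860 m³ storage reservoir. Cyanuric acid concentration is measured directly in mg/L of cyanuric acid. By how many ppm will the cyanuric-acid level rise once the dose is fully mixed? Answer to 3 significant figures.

(a) 1.27 kg; (b) 39.9 ppm

(a) Chlorine deficit: 6.0 − 2.9 = 3.1 ppm = 3.1 mg/L as Cl₂.
(a) Cl₂ equivalent needed: 3.1 mg/L × 371,000 L = 1,150,000 mg = 1150 g.
(a) Product at 90.3% available chlorine: 1150 / 0.903 = 1274 g.

(b) Volume: 1860 m³ = 1,860,000 L.
(b) Rise: 74,200 g / 1,860,000 L × 1000 = 39.89 mg/L.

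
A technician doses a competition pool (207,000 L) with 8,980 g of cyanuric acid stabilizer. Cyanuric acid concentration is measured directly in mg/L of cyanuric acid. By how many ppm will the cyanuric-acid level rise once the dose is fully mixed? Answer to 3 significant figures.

43.4 ppm

Rise: 8,980 g / 207,000 L × 1000 = 43.38 mg/L.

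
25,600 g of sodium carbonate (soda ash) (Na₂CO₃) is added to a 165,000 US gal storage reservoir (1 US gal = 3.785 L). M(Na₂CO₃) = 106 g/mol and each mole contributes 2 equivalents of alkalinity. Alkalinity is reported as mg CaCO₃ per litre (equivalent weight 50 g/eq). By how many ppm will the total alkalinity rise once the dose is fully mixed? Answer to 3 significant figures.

Volume: 165,000 US gal × 3.785 L/gal = 624,525 L.
Moles of Na₂CO₃: 25,600 g ÷ 106 g/mol = 241.5 mol → 483 eq of alkalinity.
As CaCO₃: 483 eq × 50 g/eq = 24,150 g.
Rise: 24,150 g / 624,525 L × 1000 = 38.67 mg/L.

38.7 ppm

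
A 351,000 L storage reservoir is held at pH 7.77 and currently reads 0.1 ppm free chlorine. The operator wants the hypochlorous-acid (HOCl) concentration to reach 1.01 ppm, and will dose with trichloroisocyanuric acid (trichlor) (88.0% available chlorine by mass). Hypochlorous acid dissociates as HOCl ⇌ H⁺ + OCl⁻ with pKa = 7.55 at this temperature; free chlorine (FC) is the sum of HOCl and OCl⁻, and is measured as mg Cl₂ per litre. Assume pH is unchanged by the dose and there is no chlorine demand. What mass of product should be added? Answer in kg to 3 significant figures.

[OCl⁻]/[HOCl] = 10^(pH − pKa) = 10^(7.77 − 7.55) = 1.66; fraction as HOCl = 1/(1 + 1.66) = 0.376.
Free chlorine required for 1.01 ppm HOCl: 1.01 / 0.376 = 2.686 ppm.
FC to add: 2.686 − 0.1 = 2.586 mg/L as Cl₂.
Cl₂ equivalent: 2.586 mg/L × 351,000 L = 907.8 g.
Product at 88.0% available Cl: 907.8 / 0.88 = 1032 g.

1.03 kg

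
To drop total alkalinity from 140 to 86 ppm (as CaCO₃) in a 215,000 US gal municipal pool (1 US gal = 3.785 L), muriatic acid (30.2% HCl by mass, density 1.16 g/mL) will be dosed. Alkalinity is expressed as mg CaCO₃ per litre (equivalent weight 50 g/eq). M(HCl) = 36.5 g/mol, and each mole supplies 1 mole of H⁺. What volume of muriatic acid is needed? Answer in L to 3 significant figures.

91.6 L

Volume: 215,000 US gal × 3.785 L/gal = 813,775 L.
Alkalinity to neutralize: (140 − 86) = 54 mg/L as CaCO₃ × 813,775 L = 43,940 g as CaCO₃.
Equivalents of H⁺ required: 43,940 ÷ 50 g/eq = 878.9 eq = 878.9 mol HCl.
Mass of HCl: 878.9 × 36.5 = 32,080 g.
Mass of 30.2% solution: 32,080 / 0.302 = 106,200 g.
Volume: 106,200 g ÷ 1.16 g/mL = 91,570 mL.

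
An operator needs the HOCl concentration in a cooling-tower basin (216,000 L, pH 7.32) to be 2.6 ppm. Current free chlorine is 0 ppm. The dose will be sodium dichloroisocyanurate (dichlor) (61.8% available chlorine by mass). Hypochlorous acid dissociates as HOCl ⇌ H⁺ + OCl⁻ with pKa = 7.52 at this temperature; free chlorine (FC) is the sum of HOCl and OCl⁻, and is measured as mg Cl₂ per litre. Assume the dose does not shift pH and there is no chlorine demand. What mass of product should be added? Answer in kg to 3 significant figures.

1.48 kg

[OCl⁻]/[HOCl] = 10^(pH − pKa) = 10^(7.32 − 7.52) = 0.631; fraction as HOCl = 1/(1 + 0.631) = 0.6131.
Free chlorine required for 2.6 ppm HOCl: 2.6 / 0.6131 = 4.24 ppm.
FC to add: 4.24 − 0 = 4.24 mg/L as Cl₂.
Cl₂ equivalent: 4.24 mg/L × 216,000 L = 915.9 g.
Product at 61.8% available Cl: 915.9 / 0.618 = 1482 g.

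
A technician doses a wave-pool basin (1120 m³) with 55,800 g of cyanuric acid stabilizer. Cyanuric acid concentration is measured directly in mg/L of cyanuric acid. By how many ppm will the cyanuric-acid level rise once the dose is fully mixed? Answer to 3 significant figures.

49.8 ppm

Volume: 1120 m³ = 1,120,000 L.
Rise: 55,800 g / 1,120,000 L × 1000 = 49.82 mg/L.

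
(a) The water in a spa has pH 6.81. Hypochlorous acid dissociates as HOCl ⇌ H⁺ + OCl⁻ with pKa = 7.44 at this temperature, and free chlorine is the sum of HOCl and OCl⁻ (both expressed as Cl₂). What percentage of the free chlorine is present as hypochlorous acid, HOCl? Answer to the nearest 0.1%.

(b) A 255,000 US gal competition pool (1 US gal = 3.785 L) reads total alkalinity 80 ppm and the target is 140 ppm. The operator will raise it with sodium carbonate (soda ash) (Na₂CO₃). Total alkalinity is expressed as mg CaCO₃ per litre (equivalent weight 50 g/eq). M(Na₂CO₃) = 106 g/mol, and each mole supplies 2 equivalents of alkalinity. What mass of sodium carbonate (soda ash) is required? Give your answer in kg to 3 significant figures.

(a) [OCl⁻]/[HOCl] = 10^(pH − pKa) = 10^(6.81 − 7.44) = 10^-0.63 = 0.2344.
(a) Fraction as HOCl = 1 / (1 + 0.2344) = 0.8101.

(b) Volume: 255,000 US gal × 3.785 L/gal = 965,175 L.
(b) Alkalinity to add: (140 − 80) = 60 mg/L as CaCO₃ × 965,175 L = 57,910 g as CaCO₃.
(b) Equivalents: 57,910 g ÷ 50 g/eq = 1158 eq.
(b) Each mole of Na₂CO₃ supplies 2 eq, so 1158 / 2 = 579.1 mol.
(b) Mass: 579.1 mol × 106 g/mol = 61,390 g.

(a) 81.0%; (b) 61.4 kg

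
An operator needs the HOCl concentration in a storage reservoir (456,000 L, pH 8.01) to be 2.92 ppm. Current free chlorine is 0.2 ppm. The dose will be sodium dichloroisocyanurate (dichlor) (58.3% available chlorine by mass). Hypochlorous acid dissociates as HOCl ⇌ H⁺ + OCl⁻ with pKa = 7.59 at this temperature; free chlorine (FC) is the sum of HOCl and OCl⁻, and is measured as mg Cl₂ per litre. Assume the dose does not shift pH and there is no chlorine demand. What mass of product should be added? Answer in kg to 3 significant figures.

[OCl⁻]/[HOCl] = 10^(pH − pKa) = 10^(8.01 − 7.59) = 2.63; fraction as HOCl = 1/(1 + 2.63) = 0.2755.
Free chlorine required for 2.92 ppm HOCl: 2.92 / 0.2755 = 10.6 ppm.
FC to add: 10.6 − 0.2 = 10.4 mg/L as Cl₂.
Cl₂ equivalent: 10.4 mg/L × 456,000 L = 4743 g.
Product at 58.3% available Cl: 4743 / 0.583 = 8135 g.

8.13 kg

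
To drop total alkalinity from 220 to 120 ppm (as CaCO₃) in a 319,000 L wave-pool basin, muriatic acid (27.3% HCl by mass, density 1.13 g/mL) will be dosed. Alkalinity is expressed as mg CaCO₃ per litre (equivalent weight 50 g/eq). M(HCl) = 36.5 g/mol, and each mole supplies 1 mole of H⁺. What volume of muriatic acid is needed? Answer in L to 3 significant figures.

75.5 L

Alkalinity to neutralize: (220 − 120) = 100 mg/L as CaCO₃ × 319,000 L = 31,900 g as CaCO₃.
Equivalents of H⁺ required: 31,900 ÷ 50 g/eq = 638 eq = 638 mol HCl.
Mass of HCl: 638 × 36.5 = 23,290 g.
Mass of 27.3% solution: 23,290 / 0.273 = 85,300 g.
Volume: 85,300 g ÷ 1.13 g/mL = 75,490 mL.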